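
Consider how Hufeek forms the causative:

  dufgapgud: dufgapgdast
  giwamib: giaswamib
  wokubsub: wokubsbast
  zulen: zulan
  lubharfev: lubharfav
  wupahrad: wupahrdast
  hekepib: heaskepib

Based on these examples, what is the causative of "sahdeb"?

sahdab

giwamib and wokubsub both end in -b yet inflect differently (giaswamib, wokubsbast), so the final letter is not what conditions the rule; the last vowel is.
"sahdeb" has last vowel 'e'. The stems whose last vowel is 'e' (zulen → zulan, lubharfev → lubharfav) change the last vowel to 'a'.
The other patterns: stems whose last vowel is 'i' insert -as- after the first vowel; stems whose last vowel is 'a' or 'u' delete the last vowel and add -ast.
So sahdeb → sahdab.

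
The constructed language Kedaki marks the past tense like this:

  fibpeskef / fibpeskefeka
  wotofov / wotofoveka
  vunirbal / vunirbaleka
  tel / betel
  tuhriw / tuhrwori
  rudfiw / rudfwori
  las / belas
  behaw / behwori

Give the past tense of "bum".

tel and vunirbal both end in -l yet inflect differently (betel, vunirbaleka), so the final letter is not what conditions the rule; the number of vowels is.
"bum" has 1 vowel. The stems with 1 vowel (tel → betel, las → belas) add the prefix be-.
So bum → bebum.

bebum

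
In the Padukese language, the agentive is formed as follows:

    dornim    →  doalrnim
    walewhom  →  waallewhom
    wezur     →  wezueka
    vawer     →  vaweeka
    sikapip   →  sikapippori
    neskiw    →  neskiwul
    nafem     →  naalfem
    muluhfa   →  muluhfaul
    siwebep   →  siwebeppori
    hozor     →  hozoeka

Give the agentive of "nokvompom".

noalkvompom

sikapip and dornim both have last vowel 'i' yet inflect differently (sikapippori, doalrnim), so the last vowel is not what conditions the rule; the final letter is.
"nokvompom" ends in -m. The stems ending in -m (dornim → doalrnim, walewhom → waallewhom, nafem → naalfem) insert -al- after the first vowel.
The other patterns: stems ending in -p double the final consonant and add -ori; stems ending in -r drop the final letter and add -eka; stems ending in -a or -w add -ul.
So nokvompom → noalkvompom.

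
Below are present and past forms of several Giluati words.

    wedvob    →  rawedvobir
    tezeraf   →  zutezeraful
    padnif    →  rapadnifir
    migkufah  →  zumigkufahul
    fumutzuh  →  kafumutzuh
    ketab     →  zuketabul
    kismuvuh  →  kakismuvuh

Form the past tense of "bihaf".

zubihaful

padnif and tezeraf both end in -f yet inflect differently (rapadnifir, zutezeraful), so the final letter is not what conditions the rule; the last vowel is.
"bihaf" has last vowel 'a'. The stems whose last vowel is 'a' (tezeraf → zutezeraful, migkufah → zumigkufahul, ketab → zuketabul) add zu- … -ul around the stem.
The other patterns: stems whose last vowel is 'i' or 'o' add ra- … -ir around the stem; stems whose last vowel is 'u' add the prefix ka-.
So bihaf → zubihaful.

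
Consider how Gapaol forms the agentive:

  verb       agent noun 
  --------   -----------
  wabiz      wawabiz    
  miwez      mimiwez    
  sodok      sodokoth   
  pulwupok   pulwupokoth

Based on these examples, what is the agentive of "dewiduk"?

dewidukoth

wabiz and sodok both have 2 vowels yet inflect differently (wawabiz, sodokoth), so the number of vowels is not what conditions the rule; the final letter is.
"dewiduk" ends in -k. The stems ending in -k (sodok → sodokoth, pulwupok → pulwupokoth) add -oth.
The other pattern: stems ending in -z repeat the first consonant+vowel as a prefix.
So dewiduk → dewidukoth.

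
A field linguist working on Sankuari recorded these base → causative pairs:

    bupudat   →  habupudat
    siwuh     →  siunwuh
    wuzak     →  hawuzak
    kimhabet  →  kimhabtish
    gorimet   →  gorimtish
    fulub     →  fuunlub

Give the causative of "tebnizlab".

hatebnizlab

bupudat and kimhabet both end in -t yet inflect differently (habupudat, kimhabtish), so the final letter is not what conditions the rule; the last vowel is.
"tebnizlab" has last vowel 'a'. The stems whose last vowel is 'a' (wuzak → hawuzak, bupudat → habupudat) add the prefix ha-.
The other patterns: stems whose last vowel is 'e' delete the last vowel and add -ish; stems whose last vowel is 'u' insert -un- after the first vowel.
So tebnizlab → hatebnizlab.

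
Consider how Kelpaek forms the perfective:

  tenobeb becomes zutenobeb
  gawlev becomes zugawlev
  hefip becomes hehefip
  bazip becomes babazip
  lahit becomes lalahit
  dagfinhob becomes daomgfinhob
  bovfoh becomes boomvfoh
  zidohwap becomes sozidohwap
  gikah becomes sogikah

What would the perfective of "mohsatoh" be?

moomhsatoh

tenobeb and dagfinhob both end in -b yet inflect differently (zutenobeb, daomgfinhob), so the final letter is not what conditions the rule; the last vowel is.
"mohsatoh" has last vowel 'o'. The stems whose last vowel is 'o' (dagfinhob → daomgfinhob, bovfoh → boomvfoh) insert -om- after the first vowel.
So mohsatoh → moomhsatoh.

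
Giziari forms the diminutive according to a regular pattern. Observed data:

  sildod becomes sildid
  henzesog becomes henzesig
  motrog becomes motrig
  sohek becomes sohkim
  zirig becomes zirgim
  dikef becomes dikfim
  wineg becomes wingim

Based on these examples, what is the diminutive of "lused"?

henzesog and zirig both end in -g yet inflect differently (henzesig, zirgim), so the final letter is not what conditions the rule; the last vowel is.
"lused" has last vowel 'e'. The stems whose last vowel is 'e' (sohek → sohkim, dikef → dikfim, wineg → wingim) delete the last vowel and add -im.
So lused → lusdim.

lusdim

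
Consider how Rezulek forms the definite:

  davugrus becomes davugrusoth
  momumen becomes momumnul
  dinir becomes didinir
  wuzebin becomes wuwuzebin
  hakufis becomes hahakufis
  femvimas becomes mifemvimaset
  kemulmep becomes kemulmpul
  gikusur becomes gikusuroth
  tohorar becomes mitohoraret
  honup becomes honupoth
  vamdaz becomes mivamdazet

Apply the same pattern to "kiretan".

"kiretan" has last vowel 'a'. The stems whose last vowel is 'a' (vamdaz → mivamdazet, tohorar → mitohoraret, femvimas → mifemvimaset) add mi- … -et around the stem.
The other patterns: stems whose last vowel is 'u' add -oth; stems whose last vowel is 'i' repeat the first consonant+vowel as a prefix; stems whose last vowel is 'e' delete the last vowel and add -ul.
So kiretan → mikiretanet.

mikiretanet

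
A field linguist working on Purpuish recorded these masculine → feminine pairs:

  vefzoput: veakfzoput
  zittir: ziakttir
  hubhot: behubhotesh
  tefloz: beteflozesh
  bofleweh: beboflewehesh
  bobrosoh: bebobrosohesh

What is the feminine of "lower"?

beloweresh

vefzoput and hubhot both end in -t yet inflect differently (veakfzoput, behubhotesh), so the final letter is not what conditions the rule; the last vowel is.
"lower" has last vowel 'e'. The one such stem in the data (bofleweh → beboflewehesh) adds be- … -esh around the stem, so the same rule applies.
The other pattern: stems whose last vowel is 'i' or 'u' insert -ak- after the first vowel.
So lower → beloweresh.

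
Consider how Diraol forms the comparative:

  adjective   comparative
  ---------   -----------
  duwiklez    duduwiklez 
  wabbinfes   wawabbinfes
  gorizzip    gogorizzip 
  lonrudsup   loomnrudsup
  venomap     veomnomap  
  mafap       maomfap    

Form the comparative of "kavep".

kakavep

gorizzip and lonrudsup both end in -p yet inflect differently (gogorizzip, loomnrudsup), so the final letter is not what conditions the rule; the last vowel is.
"kavep" has last vowel 'e'. The stems whose last vowel is 'e' (duwiklez → duduwiklez, wabbinfes → wawabbinfes) repeat the first consonant+vowel as a prefix.
The other pattern: stems whose last vowel is 'a' or 'u' insert -om- after the first vowel.
So kavep → kakavep.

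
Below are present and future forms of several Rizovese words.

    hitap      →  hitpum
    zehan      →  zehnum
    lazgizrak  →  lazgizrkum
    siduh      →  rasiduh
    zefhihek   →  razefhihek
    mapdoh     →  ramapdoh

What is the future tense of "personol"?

"personol" has last vowel 'o'. The one such stem in the data (mapdoh → ramapdoh) adds the prefix ra-, so the same rule applies.
The other pattern: stems whose last vowel is 'a' delete the last vowel and add -um.
So personol → rapersonol.

rapersonol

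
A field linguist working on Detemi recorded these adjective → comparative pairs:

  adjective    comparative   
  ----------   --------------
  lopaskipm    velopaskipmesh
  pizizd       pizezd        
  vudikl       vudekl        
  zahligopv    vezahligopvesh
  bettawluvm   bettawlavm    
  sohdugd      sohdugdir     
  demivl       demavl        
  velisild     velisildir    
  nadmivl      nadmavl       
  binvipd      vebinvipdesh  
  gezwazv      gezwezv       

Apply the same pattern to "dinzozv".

dinzezv

bettawluvm and lopaskipm both end in -m yet inflect differently (bettawlavm, velopaskipmesh), so the final letter is not what conditions the rule; the second-to-last letter is.
"dinzozv" has second-to-last letter 'z'. The stems whose second-to-last letter is 'z' (gezwazv → gezwezv, pizizd → pizezd) change the last vowel to 'e'.
The other patterns: stems whose second-to-last letter is 'g' or 'l' add -ir; stems whose second-to-last letter is 'v' change the last vowel to 'a'; stems whose second-to-last letter is 'p' add ve- … -esh around the stem.
So dinzozv → dinzezv.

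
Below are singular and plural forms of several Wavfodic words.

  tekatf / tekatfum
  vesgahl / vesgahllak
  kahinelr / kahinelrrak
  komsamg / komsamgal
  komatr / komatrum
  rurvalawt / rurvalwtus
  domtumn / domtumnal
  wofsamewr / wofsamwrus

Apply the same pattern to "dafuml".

komatr and wofsamewr both end in -r yet inflect differently (komatrum, wofsamwrus), so the final letter is not what conditions the rule; the second-to-last letter is.
"dafuml" has second-to-last letter 'm'. The stems whose second-to-last letter is 'm' (domtumn → domtumnal, komsamg → komsamgal) add -al.
So dafuml → dafumlal.

dafumlal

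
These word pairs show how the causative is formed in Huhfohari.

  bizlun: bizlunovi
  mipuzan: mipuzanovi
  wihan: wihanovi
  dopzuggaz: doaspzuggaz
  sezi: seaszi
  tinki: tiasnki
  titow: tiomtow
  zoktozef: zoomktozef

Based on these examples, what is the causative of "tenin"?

mipuzan and dopzuggaz both have last vowel 'a' yet inflect differently (mipuzanovi, doaspzuggaz), so the last vowel is not what conditions the rule; the final letter is.
"tenin" ends in -n. The stems ending in -n (bizlun → bizlunovi, mipuzan → mipuzanovi, wihan → wihanovi) add -ovi.
So tenin → teninovi.

teninovi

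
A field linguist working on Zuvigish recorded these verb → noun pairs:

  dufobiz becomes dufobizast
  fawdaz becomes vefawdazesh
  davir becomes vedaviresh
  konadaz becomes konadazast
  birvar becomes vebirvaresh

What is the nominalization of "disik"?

vedisikesh

konadaz and fawdaz both end in -z yet inflect differently (konadazast, vefawdazesh), so the final letter is not what conditions the rule; the number of vowels is.
"disik" has 2 vowels. The stems with 2 vowels (fawdaz → vefawdazesh, davir → vedaviresh, birvar → vebirvaresh) add ve- … -esh around the stem.
The other pattern: stems with 3 vowels add -ast.
So disik → vedisikesh.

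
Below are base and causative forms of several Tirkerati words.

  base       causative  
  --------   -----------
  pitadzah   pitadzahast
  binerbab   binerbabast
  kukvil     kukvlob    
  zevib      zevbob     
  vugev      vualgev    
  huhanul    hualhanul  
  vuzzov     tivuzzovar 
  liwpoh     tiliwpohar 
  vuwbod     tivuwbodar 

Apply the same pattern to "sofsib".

"sofsib" has last vowel 'i'. The stems whose last vowel is 'i' (kukvil → kukvlob, zevib → zevbob) delete the last vowel and add -ob.
So sofsib → sofsbob.

sofsbob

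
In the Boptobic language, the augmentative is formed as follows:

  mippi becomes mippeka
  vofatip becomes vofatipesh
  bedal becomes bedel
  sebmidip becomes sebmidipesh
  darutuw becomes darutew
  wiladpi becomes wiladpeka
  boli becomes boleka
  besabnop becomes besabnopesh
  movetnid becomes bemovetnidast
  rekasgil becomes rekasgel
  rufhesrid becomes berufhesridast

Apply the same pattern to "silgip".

silgipesh

boli and vofatip both have last vowel 'i' yet inflect differently (boleka, vofatipesh), so the last vowel is not what conditions the rule; the final letter is.
"silgip" ends in -p. The stems ending in -p (vofatip → vofatipesh, besabnop → besabnopesh, sebmidip → sebmidipesh) add -esh.
The other patterns: stems ending in -i drop the final letter and add -eka; stems ending in -d add be- … -ast around the stem; stems ending in -l or -w change the last vowel to 'e'.
So silgip → silgipesh.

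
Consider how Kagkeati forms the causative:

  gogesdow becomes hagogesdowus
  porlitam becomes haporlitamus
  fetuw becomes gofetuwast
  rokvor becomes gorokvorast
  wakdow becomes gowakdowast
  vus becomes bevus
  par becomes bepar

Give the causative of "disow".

par and rokvor both end in -r yet inflect differently (bepar, gorokvorast), so the final letter is not what conditions the rule; the number of vowels is.
"disow" has 2 vowels. The stems with 2 vowels (wakdow → gowakdowast, fetuw → gofetuwast, rokvor → gorokvorast) add go- … -ast around the stem.
So disow → godisowast.

godisowast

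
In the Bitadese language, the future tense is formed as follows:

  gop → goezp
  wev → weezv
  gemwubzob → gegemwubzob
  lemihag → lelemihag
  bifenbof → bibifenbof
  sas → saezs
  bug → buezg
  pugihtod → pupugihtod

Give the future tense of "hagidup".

lemihag and bug both end in -g yet inflect differently (lelemihag, buezg), so the final letter is not what conditions the rule; the number of vowels is.
"hagidup" has 3 vowels. The stems with 3 vowels (pugihtod → pupugihtod, gemwubzob → gegemwubzob, bifenbof → bibifenbof) repeat the first consonant+vowel as a prefix.
So hagidup → hahagidup.

hahagidup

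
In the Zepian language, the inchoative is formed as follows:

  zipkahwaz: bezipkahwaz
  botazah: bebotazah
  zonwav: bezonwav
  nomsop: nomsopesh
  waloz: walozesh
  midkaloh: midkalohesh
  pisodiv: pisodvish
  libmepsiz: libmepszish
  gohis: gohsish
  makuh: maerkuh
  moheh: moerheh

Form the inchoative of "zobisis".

zobissish

zipkahwaz and waloz both end in -z yet inflect differently (bezipkahwaz, walozesh), so the final letter is not what conditions the rule; the last vowel is.
"zobisis" has last vowel 'i'. The stems whose last vowel is 'i' (pisodiv → pisodvish, libmepsiz → libmepszish, gohis → gohsish) delete the last vowel and add -ish.
So zobisis → zobissish.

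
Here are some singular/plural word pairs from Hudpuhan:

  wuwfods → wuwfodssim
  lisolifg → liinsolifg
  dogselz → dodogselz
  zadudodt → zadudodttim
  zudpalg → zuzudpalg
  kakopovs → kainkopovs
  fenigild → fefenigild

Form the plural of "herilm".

heherilm

wuwfods and kakopovs both end in -s yet inflect differently (wuwfodssim, kainkopovs), so the final letter is not what conditions the rule; the second-to-last letter is.
"herilm" has second-to-last letter 'l'. The stems whose second-to-last letter is 'l' (dogselz → dodogselz, fenigild → fefenigild, zudpalg → zuzudpalg) repeat the first consonant+vowel as a prefix.
The other patterns: stems whose second-to-last letter is 'd' double the final consonant and add -im; stems whose second-to-last letter is 'f' or 'v' insert -in- after the first vowel.
So herilm → heherilm.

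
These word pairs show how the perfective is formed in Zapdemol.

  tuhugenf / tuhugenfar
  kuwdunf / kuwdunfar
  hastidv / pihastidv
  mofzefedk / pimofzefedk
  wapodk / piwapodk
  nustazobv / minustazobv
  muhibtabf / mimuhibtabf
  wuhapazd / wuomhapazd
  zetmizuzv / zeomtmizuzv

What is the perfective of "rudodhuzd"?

ruomdodhuzd

"rudodhuzd" has second-to-last letter 'z'. The stems whose second-to-last letter is 'z' (wuhapazd → wuomhapazd, zetmizuzv → zeomtmizuzv) insert -om- after the first vowel.
So rudodhuzd → ruomdodhuzd.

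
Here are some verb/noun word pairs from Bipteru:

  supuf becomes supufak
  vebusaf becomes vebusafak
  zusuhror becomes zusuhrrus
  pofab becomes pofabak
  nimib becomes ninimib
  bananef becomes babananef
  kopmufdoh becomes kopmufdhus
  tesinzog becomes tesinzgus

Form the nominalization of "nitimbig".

"nitimbig" has last vowel 'i'. The one such stem in the data (nimib → ninimib) repeats the first consonant+vowel as a prefix (as does bananef), so the same rule applies.
So nitimbig → ninitimbig.

ninitimbig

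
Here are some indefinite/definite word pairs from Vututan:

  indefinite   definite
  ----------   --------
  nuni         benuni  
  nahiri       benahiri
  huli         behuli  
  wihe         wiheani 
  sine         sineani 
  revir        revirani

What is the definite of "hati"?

behati

nuni and revir both have last vowel 'i' yet inflect differently (benuni, revirani), so the last vowel is not what conditions the rule; the final letter is.
"hati" ends in -i. The stems ending in -i (nuni → benuni, nahiri → benahiri, huli → behuli) add the prefix be-.
So hati → behati.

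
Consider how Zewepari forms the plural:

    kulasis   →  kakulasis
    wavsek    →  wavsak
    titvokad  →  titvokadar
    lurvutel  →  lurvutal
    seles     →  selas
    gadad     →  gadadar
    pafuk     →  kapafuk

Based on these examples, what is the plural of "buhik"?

seles and kulasis both end in -s yet inflect differently (selas, kakulasis), so the final letter is not what conditions the rule; the last vowel is.
"buhik" has last vowel 'i'. The one such stem in the data (kulasis → kakulasis) adds the prefix ka-, so the same rule applies.
So buhik → kabuhik.

kabuhik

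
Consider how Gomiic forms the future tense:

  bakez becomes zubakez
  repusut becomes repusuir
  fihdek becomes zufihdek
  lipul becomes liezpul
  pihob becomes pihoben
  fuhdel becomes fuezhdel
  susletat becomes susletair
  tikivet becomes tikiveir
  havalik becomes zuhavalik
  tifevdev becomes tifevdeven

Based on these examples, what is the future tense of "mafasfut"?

fuhdel and tikivet both have last vowel 'e' yet inflect differently (fuezhdel, tikiveir), so the last vowel is not what conditions the rule; the final letter is.
"mafasfut" ends in -t. The stems ending in -t (tikivet → tikiveir, repusut → repusuir, susletat → susletair) drop the final letter and add -ir.
The other patterns: stems ending in -l insert -ez- after the first vowel; stems ending in -k or -z add the prefix zu-; stems ending in -b or -v add -en.
So mafasfut → mafasfuir.

mafasfuir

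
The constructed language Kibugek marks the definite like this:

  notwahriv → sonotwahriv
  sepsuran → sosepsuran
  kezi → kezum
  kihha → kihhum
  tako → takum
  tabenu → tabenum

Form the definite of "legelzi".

legelzum

"legelzi" ends in a vowel. The stems ending in a vowel (kezi → kezum, kihha → kihhum, tako → takum) drop the final letter and add -um.
So legelzi → legelzum.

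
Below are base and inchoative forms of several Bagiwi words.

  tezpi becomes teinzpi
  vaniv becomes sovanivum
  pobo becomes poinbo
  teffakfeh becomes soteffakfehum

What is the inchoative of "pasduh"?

"pasduh" ends in a consonant. The stems ending in a consonant (vaniv → sovanivum, teffakfeh → soteffakfehum) add so- … -um around the stem.
The other pattern: stems ending in a vowel insert -in- after the first vowel.
So pasduh → sopasduhum.

sopasduhum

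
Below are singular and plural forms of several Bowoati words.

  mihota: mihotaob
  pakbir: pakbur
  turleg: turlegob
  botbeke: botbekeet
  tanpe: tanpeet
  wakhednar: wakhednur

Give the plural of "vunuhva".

botbeke and turleg both have last vowel 'e' yet inflect differently (botbekeet, turlegob), so the last vowel is not what conditions the rule; the final letter is.
"vunuhva" ends in -a. The one such stem in the data (mihota → mihotaob) adds -ob, so the same rule applies.
The other patterns: stems ending in -r change the last vowel to 'u'; stems ending in -e add -et.
So vunuhva → vunuhvaob.

vunuhvaob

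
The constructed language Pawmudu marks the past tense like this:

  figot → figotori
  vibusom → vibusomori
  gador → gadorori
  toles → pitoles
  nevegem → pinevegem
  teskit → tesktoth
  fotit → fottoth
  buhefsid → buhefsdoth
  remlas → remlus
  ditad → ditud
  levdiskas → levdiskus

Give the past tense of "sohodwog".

vibusom and nevegem both end in -m yet inflect differently (vibusomori, pinevegem), so the final letter is not what conditions the rule; the last vowel is.
"sohodwog" has last vowel 'o'. The stems whose last vowel is 'o' (figot → figotori, vibusom → vibusomori, gador → gadorori) add -ori.
The other patterns: stems whose last vowel is 'e' add the prefix pi-; stems whose last vowel is 'i' delete the last vowel and add -oth; stems whose last vowel is 'a' change the last vowel to 'u'.
So sohodwog → sohodwogori.

sohodwogori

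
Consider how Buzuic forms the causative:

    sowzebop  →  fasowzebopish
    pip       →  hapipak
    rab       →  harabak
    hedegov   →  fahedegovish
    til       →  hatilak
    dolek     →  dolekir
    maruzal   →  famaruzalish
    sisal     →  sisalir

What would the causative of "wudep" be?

til and sisal both end in -l yet inflect differently (hatilak, sisalir), so the final letter is not what conditions the rule; the number of vowels is.
"wudep" has 2 vowels. The stems with 2 vowels (sisal → sisalir, dolek → dolekir) add -ir.
The other patterns: stems with 1 vowel add ha- … -ak around the stem; stems with 3 vowels add fa- … -ish around the stem.
So wudep → wudepir.

wudepir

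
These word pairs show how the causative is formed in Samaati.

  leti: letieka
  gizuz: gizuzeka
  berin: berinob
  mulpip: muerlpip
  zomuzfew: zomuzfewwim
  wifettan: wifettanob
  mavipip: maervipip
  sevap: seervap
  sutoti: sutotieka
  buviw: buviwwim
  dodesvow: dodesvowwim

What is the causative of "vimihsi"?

wifettan and sevap both have last vowel 'a' yet inflect differently (wifettanob, seervap), so the last vowel is not what conditions the rule; the final letter is.
"vimihsi" ends in -i. The stems ending in -i (leti → letieka, sutoti → sutotieka) add -eka.
The other patterns: stems ending in -n add -ob; stems ending in -p insert -er- after the first vowel; stems ending in -w double the final consonant and add -im.
So vimihsi → vimihsieka.

vimihsieka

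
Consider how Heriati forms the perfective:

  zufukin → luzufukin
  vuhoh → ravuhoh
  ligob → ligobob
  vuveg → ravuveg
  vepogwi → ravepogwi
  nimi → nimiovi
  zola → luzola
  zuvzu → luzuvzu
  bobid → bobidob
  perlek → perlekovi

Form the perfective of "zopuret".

luzopuret

"zopuret" begins with z-. The stems beginning with z- (zuvzu → luzuvzu, zufukin → luzufukin, zola → luzola) add the prefix lu-.
So zopuret → luzopuret.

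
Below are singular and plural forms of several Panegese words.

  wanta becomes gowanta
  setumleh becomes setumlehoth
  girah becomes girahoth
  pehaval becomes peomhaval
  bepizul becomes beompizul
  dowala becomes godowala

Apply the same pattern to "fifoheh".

girah and wanta both have last vowel 'a' yet inflect differently (girahoth, gowanta), so the last vowel is not what conditions the rule; the final letter is.
"fifoheh" ends in -h. The stems ending in -h (girah → girahoth, setumleh → setumlehoth) add -oth.
So fifoheh → fifohehoth.

fifohehoth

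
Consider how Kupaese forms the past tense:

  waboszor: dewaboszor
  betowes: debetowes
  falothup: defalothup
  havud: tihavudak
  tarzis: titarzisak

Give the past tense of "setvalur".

desetvalur

"setvalur" has 3 vowels. The stems with 3 vowels (waboszor → dewaboszor, betowes → debetowes, falothup → defalothup) add the prefix de-.
The other pattern: stems with 2 vowels add ti- … -ak around the stem.
So setvalur → desetvalur.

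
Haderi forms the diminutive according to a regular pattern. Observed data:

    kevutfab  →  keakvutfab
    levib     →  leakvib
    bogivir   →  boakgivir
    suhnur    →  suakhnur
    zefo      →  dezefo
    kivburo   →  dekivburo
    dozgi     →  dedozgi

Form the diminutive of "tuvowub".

levib and dozgi both have last vowel 'i' yet inflect differently (leakvib, dedozgi), so the last vowel is not what conditions the rule; whether the stem ends in a vowel or a consonant is.
"tuvowub" ends in a consonant. The stems ending in a consonant (kevutfab → keakvutfab, levib → leakvib, bogivir → boakgivir) insert -ak- after the first vowel.
The other pattern: stems ending in a vowel add the prefix de-.
So tuvowub → tuakvowub.

tuakvowub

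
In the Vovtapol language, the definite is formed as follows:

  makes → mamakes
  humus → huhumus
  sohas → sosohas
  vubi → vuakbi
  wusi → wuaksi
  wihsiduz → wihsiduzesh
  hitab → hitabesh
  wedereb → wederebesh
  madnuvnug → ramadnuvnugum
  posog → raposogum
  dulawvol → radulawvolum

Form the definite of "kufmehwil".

rakufmehwilum

humus and wihsiduz both have last vowel 'u' yet inflect differently (huhumus, wihsiduzesh), so the last vowel is not what conditions the rule; the final letter is.
"kufmehwil" ends in -l. The one such stem in the data (dulawvol → radulawvolum) adds ra- … -um around the stem, so the same rule applies.
The other patterns: stems ending in -s repeat the first consonant+vowel as a prefix; stems ending in -i insert -ak- after the first vowel; stems ending in -b or -z add -esh.
So kufmehwil → rakufmehwilum.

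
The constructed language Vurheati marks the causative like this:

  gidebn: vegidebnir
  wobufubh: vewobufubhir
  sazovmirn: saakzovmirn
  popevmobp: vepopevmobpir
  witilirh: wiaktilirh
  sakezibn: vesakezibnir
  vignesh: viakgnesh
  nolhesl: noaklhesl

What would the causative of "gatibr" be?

gidebn and sazovmirn both end in -n yet inflect differently (vegidebnir, saakzovmirn), so the final letter is not what conditions the rule; the second-to-last letter is.
"gatibr" has second-to-last letter 'b'. The stems whose second-to-last letter is 'b' (wobufubh → vewobufubhir, gidebn → vegidebnir, sakezibn → vesakezibnir) add ve- … -ir around the stem.
The other pattern: stems whose second-to-last letter is 'r' or 's' insert -ak- after the first vowel.
So gatibr → vegatibrir.

vegatibrir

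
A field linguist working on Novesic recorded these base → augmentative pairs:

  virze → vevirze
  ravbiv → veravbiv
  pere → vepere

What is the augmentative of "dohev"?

vedohev

Every pair shown (virze → vevirze, ravbiv → veravbiv, pere → vepere) follows the same rule: add the prefix ve-.
So dohev → vedohev.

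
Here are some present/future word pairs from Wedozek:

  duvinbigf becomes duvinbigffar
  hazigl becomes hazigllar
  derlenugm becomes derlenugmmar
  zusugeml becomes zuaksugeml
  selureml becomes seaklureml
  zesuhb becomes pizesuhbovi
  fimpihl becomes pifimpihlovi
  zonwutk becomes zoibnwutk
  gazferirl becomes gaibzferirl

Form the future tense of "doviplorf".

doibviplorf

"doviplorf" has second-to-last letter 'r'. The one such stem in the data (gazferirl → gaibzferirl) inserts -ib- after the first vowel (as does zonwutk), so the same rule applies.
So doviplorf → doibviplorf.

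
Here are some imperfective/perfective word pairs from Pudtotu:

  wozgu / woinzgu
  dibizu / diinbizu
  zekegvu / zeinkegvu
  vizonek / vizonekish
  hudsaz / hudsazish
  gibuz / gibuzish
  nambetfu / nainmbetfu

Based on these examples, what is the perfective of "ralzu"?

nambetfu and gibuz both have last vowel 'u' yet inflect differently (nainmbetfu, gibuzish), so the last vowel is not what conditions the rule; the final letter is.
"ralzu" ends in -u. The stems ending in -u (nambetfu → nainmbetfu, dibizu → diinbizu, zekegvu → zeinkegvu) insert -in- after the first vowel.
So ralzu → rainlzu.

rainlzu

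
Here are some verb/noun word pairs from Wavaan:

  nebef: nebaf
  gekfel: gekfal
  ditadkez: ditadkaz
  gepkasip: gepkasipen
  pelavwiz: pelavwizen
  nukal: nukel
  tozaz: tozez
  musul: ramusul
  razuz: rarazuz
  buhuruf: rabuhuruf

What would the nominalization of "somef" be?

somaf

"somef" has last vowel 'e'. The stems whose last vowel is 'e' (nebef → nebaf, gekfel → gekfal, ditadkez → ditadkaz) change the last vowel to 'a'.
The other patterns: stems whose last vowel is 'i' add -en; stems whose last vowel is 'a' change the last vowel to 'e'; stems whose last vowel is 'u' add the prefix ra-.
So somef → somaf.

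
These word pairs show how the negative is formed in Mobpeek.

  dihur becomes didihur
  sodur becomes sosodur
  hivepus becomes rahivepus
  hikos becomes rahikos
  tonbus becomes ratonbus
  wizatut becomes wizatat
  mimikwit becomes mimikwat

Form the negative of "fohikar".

fofohikar

"fohikar" ends in -r. The stems ending in -r (dihur → didihur, sodur → sosodur) repeat the first consonant+vowel as a prefix.
The other patterns: stems ending in -s add the prefix ra-; stems ending in -t change the last vowel to 'a'.
So fohikar → fofohikar.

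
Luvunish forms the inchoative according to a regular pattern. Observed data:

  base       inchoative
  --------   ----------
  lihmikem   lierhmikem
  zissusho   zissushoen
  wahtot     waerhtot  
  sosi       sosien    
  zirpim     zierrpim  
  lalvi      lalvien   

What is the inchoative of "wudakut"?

wuerdakut

zissusho and wahtot both have last vowel 'o' yet inflect differently (zissushoen, waerhtot), so the last vowel is not what conditions the rule; whether the stem ends in a vowel or a consonant is.
"wudakut" ends in a consonant. The stems ending in a consonant (wahtot → waerhtot, lihmikem → lierhmikem, zirpim → zierrpim) insert -er- after the first vowel.
The other pattern: stems ending in a vowel add -en.
So wudakut → wuerdakut.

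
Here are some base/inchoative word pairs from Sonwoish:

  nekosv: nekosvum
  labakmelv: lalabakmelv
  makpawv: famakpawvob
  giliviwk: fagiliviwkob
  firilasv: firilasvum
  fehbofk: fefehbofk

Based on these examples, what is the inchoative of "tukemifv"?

tutukemifv

"tukemifv" has second-to-last letter 'f'. The one such stem in the data (fehbofk → fefehbofk) repeats the first consonant+vowel as a prefix (as does labakmelv), so the same rule applies.
The other patterns: stems whose second-to-last letter is 'w' add fa- … -ob around the stem; stems whose second-to-last letter is 's' add -um.
So tukemifv → tutukemifv.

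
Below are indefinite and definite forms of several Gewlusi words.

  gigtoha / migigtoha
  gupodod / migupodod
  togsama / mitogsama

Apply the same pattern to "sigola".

Every pair shown (gigtoha → migigtoha, gupodod → migupodod, togsama → mitogsama) follows the same rule: add the prefix mi-.
So sigola → misigola.

misigola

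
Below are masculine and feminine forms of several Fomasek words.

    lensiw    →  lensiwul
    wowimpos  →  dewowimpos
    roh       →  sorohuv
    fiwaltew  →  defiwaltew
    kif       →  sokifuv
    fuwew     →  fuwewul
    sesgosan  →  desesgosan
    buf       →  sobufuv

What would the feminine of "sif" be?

sosifuv

lensiw and fiwaltew both end in -w yet inflect differently (lensiwul, defiwaltew), so the final letter is not what conditions the rule; the number of vowels is.
"sif" has 1 vowel. The stems with 1 vowel (kif → sokifuv, buf → sobufuv, roh → sorohuv) add so- … -uv around the stem.
The other patterns: stems with 2 vowels add -ul; stems with 3 vowels add the prefix de-.
So sif → sosifuv.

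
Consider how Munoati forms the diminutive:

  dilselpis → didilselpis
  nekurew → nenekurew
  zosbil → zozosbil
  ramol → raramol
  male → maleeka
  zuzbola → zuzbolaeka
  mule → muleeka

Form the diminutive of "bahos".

babahos

nekurew and male both have last vowel 'e' yet inflect differently (nenekurew, maleeka), so the last vowel is not what conditions the rule; whether the stem ends in a vowel or a consonant is.
"bahos" ends in a consonant. The stems ending in a consonant (dilselpis → didilselpis, nekurew → nenekurew, zosbil → zozosbil) repeat the first consonant+vowel as a prefix.
The other pattern: stems ending in a vowel add -eka.
So bahos → babahos.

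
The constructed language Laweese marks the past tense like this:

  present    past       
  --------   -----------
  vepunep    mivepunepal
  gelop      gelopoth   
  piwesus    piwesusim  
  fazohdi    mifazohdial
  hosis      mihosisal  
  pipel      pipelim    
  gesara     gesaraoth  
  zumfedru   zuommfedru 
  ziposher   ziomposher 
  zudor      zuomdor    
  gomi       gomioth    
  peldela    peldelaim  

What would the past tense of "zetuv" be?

"zetuv" begins with z-. The stems beginning with z- (ziposher → ziomposher, zudor → zuomdor, zumfedru → zuommfedru) insert -om- after the first vowel.
So zetuv → zeomtuv.

zeomtuv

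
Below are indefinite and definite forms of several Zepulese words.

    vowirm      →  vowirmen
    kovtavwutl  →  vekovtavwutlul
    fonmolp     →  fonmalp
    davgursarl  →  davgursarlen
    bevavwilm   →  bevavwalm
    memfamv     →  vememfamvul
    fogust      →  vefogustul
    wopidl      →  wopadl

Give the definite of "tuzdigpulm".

tuzdigpalm

davgursarl and wopidl both end in -l yet inflect differently (davgursarlen, wopadl), so the final letter is not what conditions the rule; the second-to-last letter is.
"tuzdigpulm" has second-to-last letter 'l'. The stems whose second-to-last letter is 'l' (fonmolp → fonmalp, bevavwilm → bevavwalm) change the last vowel to 'a'.
So tuzdigpulm → tuzdigpalm.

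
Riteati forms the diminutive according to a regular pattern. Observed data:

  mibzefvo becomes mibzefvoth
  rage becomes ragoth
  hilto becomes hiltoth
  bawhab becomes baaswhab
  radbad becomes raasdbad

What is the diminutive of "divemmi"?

divemmoth

rage and radbad both begin with r- yet inflect differently (ragoth, raasdbad), so the first letter is not what conditions the rule; whether the stem ends in a vowel or a consonant is.
"divemmi" ends in a vowel. The stems ending in a vowel (mibzefvo → mibzefvoth, rage → ragoth, hilto → hiltoth) drop the final letter and add -oth.
So divemmi → divemmoth.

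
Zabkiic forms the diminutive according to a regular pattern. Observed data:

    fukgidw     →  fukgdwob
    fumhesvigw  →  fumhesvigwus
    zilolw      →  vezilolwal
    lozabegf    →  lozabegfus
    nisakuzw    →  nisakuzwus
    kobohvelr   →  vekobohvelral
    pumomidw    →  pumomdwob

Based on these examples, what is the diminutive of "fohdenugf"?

fukgidw and zilolw both end in -w yet inflect differently (fukgdwob, vezilolwal), so the final letter is not what conditions the rule; the second-to-last letter is.
"fohdenugf" has second-to-last letter 'g'. The stems whose second-to-last letter is 'g' (lozabegf → lozabegfus, fumhesvigw → fumhesvigwus) add -us.
So fohdenugf → fohdenugfus.

fohdenugfus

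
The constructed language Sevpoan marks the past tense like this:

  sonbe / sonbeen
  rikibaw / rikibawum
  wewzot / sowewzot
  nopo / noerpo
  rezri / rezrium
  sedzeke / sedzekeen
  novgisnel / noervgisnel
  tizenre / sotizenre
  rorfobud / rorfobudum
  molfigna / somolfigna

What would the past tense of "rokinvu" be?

sedzeke and tizenre both end in -e yet inflect differently (sedzekeen, sotizenre), so the final letter is not what conditions the rule; the first letter is.
"rokinvu" begins with r-. The stems beginning with r- (rorfobud → rorfobudum, rezri → rezrium, rikibaw → rikibawum) add -um.
The other patterns: stems beginning with s- add -en; stems beginning with n- insert -er- after the first vowel; stems beginning with m-, t- or w- add the prefix so-.
So rokinvu → rokinvuum.

rokinvuum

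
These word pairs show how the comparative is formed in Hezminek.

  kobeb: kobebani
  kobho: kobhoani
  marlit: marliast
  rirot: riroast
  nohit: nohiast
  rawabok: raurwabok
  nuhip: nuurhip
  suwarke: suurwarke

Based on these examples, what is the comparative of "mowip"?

mourwip

kobho and rirot both have last vowel 'o' yet inflect differently (kobhoani, riroast), so the last vowel is not what conditions the rule; the final letter is.
"mowip" ends in -p. The one such stem in the data (nuhip → nuurhip) inserts -ur- after the first vowel (as do rawabok, suwarke), so the same rule applies.
So mowip → mourwip.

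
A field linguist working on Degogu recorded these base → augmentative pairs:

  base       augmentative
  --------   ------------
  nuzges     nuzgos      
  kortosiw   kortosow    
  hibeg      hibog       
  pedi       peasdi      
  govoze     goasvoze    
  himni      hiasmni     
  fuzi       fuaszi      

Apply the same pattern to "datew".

datow

kortosiw and pedi both have last vowel 'i' yet inflect differently (kortosow, peasdi), so the last vowel is not what conditions the rule; whether the stem ends in a vowel or a consonant is.
"datew" ends in a consonant. The stems ending in a consonant (nuzges → nuzgos, kortosiw → kortosow, hibeg → hibog) change the last vowel to 'o'.
So datew → datow.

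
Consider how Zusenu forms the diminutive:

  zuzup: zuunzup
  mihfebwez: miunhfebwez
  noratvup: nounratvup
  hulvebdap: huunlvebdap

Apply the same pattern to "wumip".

wuunmip

Every pair shown (zuzup → zuunzup, mihfebwez → miunhfebwez, noratvup → nounratvup, …) follows the same rule: insert -un- after the first vowel.
So wumip → wuunmip.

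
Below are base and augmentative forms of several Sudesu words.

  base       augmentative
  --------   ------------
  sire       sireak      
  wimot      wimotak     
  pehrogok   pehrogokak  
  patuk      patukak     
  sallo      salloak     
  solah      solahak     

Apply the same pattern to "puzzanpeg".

Every pair shown (sire → sireak, wimot → wimotak, pehrogok → pehrogokak, …) follows the same rule: add -ak.
So puzzanpeg → puzzanpegak.

puzzanpegak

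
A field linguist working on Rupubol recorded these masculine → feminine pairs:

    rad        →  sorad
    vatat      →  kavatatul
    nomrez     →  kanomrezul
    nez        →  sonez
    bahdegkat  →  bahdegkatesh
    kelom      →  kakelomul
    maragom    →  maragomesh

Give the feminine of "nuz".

sonuz

"nuz" has 1 vowel. The stems with 1 vowel (nez → sonez, rad → sorad) add the prefix so-.
So nuz → sonuz.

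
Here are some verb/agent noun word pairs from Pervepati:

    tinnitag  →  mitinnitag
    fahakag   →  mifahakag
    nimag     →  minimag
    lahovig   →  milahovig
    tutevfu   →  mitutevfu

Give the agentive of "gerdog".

migerdog

Every pair shown (tinnitag → mitinnitag, fahakag → mifahakag, nimag → minimag, …) follows the same rule: add the prefix mi-.
So gerdog → migerdog.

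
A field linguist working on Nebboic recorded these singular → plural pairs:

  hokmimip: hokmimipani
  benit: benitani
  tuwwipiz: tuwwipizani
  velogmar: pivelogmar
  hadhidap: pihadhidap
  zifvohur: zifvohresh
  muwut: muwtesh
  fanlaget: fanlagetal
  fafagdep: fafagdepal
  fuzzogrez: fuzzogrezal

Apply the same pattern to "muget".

mugetal

hokmimip and hadhidap both end in -p yet inflect differently (hokmimipani, pihadhidap), so the final letter is not what conditions the rule; the last vowel is.
"muget" has last vowel 'e'. The stems whose last vowel is 'e' (fanlaget → fanlagetal, fafagdep → fafagdepal, fuzzogrez → fuzzogrezal) add -al.
The other patterns: stems whose last vowel is 'i' add -ani; stems whose last vowel is 'a' add the prefix pi-; stems whose last vowel is 'u' delete the last vowel and add -esh.
So muget → mugetal.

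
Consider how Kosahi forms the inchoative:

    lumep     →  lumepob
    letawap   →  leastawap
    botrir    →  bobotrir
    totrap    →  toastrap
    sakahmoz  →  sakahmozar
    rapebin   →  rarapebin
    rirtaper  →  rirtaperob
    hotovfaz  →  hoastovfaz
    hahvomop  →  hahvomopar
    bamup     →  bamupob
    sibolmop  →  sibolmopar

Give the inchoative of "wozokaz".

woaszokaz

letawap and sibolmop both end in -p yet inflect differently (leastawap, sibolmopar), so the final letter is not what conditions the rule; the last vowel is.
"wozokaz" has last vowel 'a'. The stems whose last vowel is 'a' (letawap → leastawap, totrap → toastrap, hotovfaz → hoastovfaz) insert -as- after the first vowel.
The other patterns: stems whose last vowel is 'o' add -ar; stems whose last vowel is 'e' or 'u' add -ob; stems whose last vowel is 'i' repeat the first consonant+vowel as a prefix.
So wozokaz → woaszokaz.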